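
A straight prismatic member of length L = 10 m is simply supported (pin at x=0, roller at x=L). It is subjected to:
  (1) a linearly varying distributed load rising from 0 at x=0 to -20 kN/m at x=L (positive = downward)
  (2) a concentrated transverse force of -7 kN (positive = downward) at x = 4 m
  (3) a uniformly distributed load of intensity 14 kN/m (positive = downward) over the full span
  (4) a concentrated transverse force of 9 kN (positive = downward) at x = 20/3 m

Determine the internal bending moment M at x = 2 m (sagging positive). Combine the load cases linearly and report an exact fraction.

Load 1 — triangular load w₀=-20 kN/m (0→w₀ over full span):
  M_1 = w₀Lx/6 - w₀x³/(6L) = (-20)·10·2/6 - (-20)·2³/(6·10) = -64 kN·m
Load 2 — point force P=-7 kN at a=4 m (b=L-a=6):
  M_2 = Pbx/L  [x≤a] = (-7)·6·2/10 = -42/5 kN·m
Load 3 — uniform load w=14 kN/m over full span:
  M_3 = wx(L-x)/2 = 14·2·(10-2)/2 = 112 kN·m
Load 4 — point force P=9 kN at a=20/3 m (b=L-a=10/3):
  M_4 = Pbx/L  [x≤a] = 9·(10/3)·2/10 = 6 kN·m
Superposition: M = Σ M_i = 228/5 kN·m ≈ 45.600000 kN·m

M(2) = 228/5 kN·m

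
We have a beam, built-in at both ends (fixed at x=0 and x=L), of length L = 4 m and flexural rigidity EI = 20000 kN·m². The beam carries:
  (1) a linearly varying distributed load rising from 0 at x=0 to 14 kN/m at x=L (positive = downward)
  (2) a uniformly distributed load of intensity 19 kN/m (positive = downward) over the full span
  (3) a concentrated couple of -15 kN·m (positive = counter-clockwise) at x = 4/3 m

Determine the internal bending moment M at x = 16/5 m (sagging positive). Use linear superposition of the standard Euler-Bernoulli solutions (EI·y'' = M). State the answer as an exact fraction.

M(16/5) = -643/375 kN·m

Load 1 — triangular load w₀=14 kN/m (0→w₀ over full span):
  M_1 = 3w₀Lx/20 - w₀L²/30 - w₀x³/(6L) = 3·14·4·(16/5)/20 - 14·4²/30 - 14·(16/5)³/(6·4) = 112/375 kN·m
Load 2 — uniform load w=19 kN/m over full span:
  M_2 = wLx/2 - wL²/12 - wx²/2 = 19·4·(16/5)/2 - 19·4²/12 - 19·(16/5)²/2 = -76/75 kN·m
Load 3 — applied couple M₀=-15 kN·m at a=4/3 m (b=L-a=8/3):
  M_3 = R_Ax - M_A - M₀  [x>a] with R_A=-5, M_A=0 = (-5)·(16/5) - 0 - (-15) = -1 kN·m
Superposition: M = Σ M_i = -643/375 kN·m ≈ -1.714667 kN·m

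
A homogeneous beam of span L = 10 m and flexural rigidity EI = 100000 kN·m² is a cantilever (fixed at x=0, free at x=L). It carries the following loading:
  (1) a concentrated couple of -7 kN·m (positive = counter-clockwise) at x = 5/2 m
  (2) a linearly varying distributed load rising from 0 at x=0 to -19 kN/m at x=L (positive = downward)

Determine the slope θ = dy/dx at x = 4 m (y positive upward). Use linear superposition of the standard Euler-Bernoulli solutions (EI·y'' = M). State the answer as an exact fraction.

θ(4) = 17761/1000000 rad

Load 1 — applied couple M₀=-7 kN·m at a=5/2 m (b=L-a=15/2):
  θ_1 = M₀a/EI  [x>a] = (-7)·(5/2)/100000 = -7/40000 rad
Load 2 — triangular load w₀=-19 kN/m (0→w₀ over full span):
  θ_2 = (w₀Lx²/4-w₀L²x/3-w₀x⁴/(24L))/EI = ((-19)·10·4²/4-(-19)·10²·4/3-(-19)·4⁴/(24·10))/100000 = 1121/62500 rad
Superposition: θ = Σ θ_i = 17761/1000000 rad ≈ 0.017761 rad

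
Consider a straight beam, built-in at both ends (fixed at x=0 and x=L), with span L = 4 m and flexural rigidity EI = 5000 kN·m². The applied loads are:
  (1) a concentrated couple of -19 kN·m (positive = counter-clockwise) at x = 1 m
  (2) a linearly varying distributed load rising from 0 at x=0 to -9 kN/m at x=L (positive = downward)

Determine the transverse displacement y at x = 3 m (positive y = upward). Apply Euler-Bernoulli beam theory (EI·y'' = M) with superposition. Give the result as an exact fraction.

y(3) = -71/1600000 m

Load 1 — applied couple M₀=-19 kN·m at a=1 m (b=L-a=3):
  y_1 = (R_Ax³/6 - M_Ax²/2 - M₀(x-a)²/2)/EI  [x>a] with R_A=-171/32, M_A=57/16 = ((-171/32)·3³/6 - (57/16)·3²/2 - (-19)·(3-1)²/2)/5000 = -133/320000 m
Load 2 — triangular load w₀=-9 kN/m (0→w₀ over full span):
  y_2 = -w₀x²(L-x)²(x+2L)/(120LEI) = -(-9)·3²·(4-3)²·(3+2·4)/(120·4·5000) = 297/800000 m
Superposition: y = Σ y_i = -71/1600000 m ≈ -0.000044 m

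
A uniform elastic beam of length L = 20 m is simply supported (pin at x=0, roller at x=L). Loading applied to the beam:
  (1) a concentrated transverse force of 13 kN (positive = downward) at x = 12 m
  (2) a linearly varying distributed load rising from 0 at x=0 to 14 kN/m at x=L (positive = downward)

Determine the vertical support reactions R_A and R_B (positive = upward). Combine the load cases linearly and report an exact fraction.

Load 1 — point force P=13 kN at a=12 m (b=L-a=8):
  R_A = Pb/L = 13·8/20 = 26/5 kN
  R_B = Pa/L = 13·12/20 = 39/5 kN
Load 2 — triangular load w₀=14 kN/m (0→w₀ over full span):
  R_A = w₀L/6 = 14·20/6 = 140/3 kN
  R_B = w₀L/3 = 14·20/3 = 280/3 kN
Superposition: R_A = 778/15 kN, R_B = 1517/15 kN

R_A = 778/15 kN, R_B = 1517/15 kN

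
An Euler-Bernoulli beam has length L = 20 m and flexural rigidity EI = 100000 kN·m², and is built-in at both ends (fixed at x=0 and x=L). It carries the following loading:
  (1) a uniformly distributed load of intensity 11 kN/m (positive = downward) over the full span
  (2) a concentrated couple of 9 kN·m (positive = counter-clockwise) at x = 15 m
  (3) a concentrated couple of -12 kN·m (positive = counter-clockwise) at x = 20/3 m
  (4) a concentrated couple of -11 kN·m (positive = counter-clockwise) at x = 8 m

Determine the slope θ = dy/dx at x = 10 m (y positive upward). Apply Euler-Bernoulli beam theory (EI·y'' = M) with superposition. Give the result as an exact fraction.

θ(10) = -577/8000000 rad

Load 1 — uniform load w=11 kN/m over full span:
  θ_1 = -wx(L-x)(L-2x)/(12EI) = -11·10·(20-10)·(20-2·10)/(12·100000) = 0 rad
Load 2 — applied couple M₀=9 kN·m at a=15 m (b=L-a=5):
  θ_2 = (R_Ax²/2 - M_Ax)/EI  [x≤a] with R_A=81/160, M_A=45/16 = ((81/160)·10²/2 - (45/16)·10)/100000 = -9/320000 rad
Load 3 — applied couple M₀=-12 kN·m at a=20/3 m (b=L-a=40/3):
  θ_3 = (R_Ax²/2 - M_Ax - M₀(x-a))/EI  [x>a] with R_A=-4/5, M_A=0 = ((-4/5)·10²/2 - 0·10 - (-12)·(10-(20/3)))/100000 = 0 rad
Load 4 — applied couple M₀=-11 kN·m at a=8 m (b=L-a=12):
  θ_4 = (R_Ax²/2 - M_Ax - M₀(x-a))/EI  [x>a] with R_A=-99/125, M_A=-33/25 = ((-99/125)·10²/2 - (-33/25)·10 - (-11)·(10-8))/100000 = -11/250000 rad
Superposition: θ = Σ θ_i = -577/8000000 rad ≈ -0.000072 rad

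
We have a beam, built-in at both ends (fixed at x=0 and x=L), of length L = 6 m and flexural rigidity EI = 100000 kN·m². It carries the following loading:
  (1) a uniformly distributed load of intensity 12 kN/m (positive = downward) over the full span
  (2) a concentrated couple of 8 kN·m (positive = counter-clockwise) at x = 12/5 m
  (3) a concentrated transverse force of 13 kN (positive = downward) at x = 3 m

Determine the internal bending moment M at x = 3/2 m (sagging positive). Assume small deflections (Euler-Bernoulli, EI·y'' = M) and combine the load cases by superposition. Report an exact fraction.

M(3/2) = 321/50 kN·m

Load 1 — uniform load w=12 kN/m over full span:
  M_1 = wLx/2 - wL²/12 - wx²/2 = 12·6·(3/2)/2 - 12·6²/12 - 12·(3/2)²/2 = 9/2 kN·m
Load 2 — applied couple M₀=8 kN·m at a=12/5 m (b=L-a=18/5):
  M_2 = R_Ax - M_A  [x≤a] with R_A=48/25, M_A=24/25 = (48/25)·(3/2) - (24/25) = 48/25 kN·m
Load 3 — point force P=13 kN at a=3 m (b=L-a=3):
  M_3 = Pb²(3a+b)x/L³ - Pab²/L²  [x≤a] = 13·3²·(3·3+3)·(3/2)/6³ - 13·3·3²/6² = 0 kN·m
Superposition: M = Σ M_i = 321/50 kN·m ≈ 6.420000 kN·m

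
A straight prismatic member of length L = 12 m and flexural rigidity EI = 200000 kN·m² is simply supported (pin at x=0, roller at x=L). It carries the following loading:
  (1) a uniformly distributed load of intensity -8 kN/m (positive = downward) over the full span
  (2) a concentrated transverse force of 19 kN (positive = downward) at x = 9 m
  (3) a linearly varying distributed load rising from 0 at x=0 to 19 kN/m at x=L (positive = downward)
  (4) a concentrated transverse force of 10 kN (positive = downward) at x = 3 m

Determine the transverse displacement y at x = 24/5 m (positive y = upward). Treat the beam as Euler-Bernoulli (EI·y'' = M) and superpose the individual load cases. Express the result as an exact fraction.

y(24/5) = -7933131/1562500000 m

Load 1 — uniform load w=-8 kN/m over full span:
  y_1 = -wx(L³-2Lx²+x³)/(24EI) = -(-8)·(24/5)·(12³-2·12·(24/5)²+(24/5)³)/(24·200000) = 20088/1953125 m
Load 2 — point force P=19 kN at a=9 m (b=L-a=3):
  y_2 = -Pbx(L²-b²-x²)/(6LEI)  [x≤a] = -19·3·(24/5)·(12²-3²-(24/5)²)/(6·12·200000) = -53181/25000000 m
Load 3 — triangular load w₀=19 kN/m (0→w₀ over full span):
  y_3 = -w₀x(7L⁴-10L²x²+3x⁴)/(360LEI) = -19·(24/5)·(7·12⁴-10·12²·(24/5)²+3·(24/5)⁴)/(360·12·200000) = -585333/48828125 m
Load 4 — point force P=10 kN at a=3 m (b=L-a=9):
  y_4 = -Pa(L-x)(2Lx-a²-x²)/(6LEI)  [x>a] = -10·3·(12-(24/5))·(2·12·(24/5)-3²-(24/5)²)/(6·12·200000) = -6237/5000000 m
Superposition: y = Σ y_i = -7933131/1562500000 m ≈ -0.005077 m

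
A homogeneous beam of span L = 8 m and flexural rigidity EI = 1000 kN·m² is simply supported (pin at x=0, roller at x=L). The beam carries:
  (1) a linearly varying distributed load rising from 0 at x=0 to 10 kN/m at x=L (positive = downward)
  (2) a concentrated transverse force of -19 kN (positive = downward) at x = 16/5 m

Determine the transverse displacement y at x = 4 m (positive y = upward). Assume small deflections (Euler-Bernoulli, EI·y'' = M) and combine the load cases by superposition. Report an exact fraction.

y(4) = -3532/46875 m

Load 1 — triangular load w₀=10 kN/m (0→w₀ over full span):
  y_1 = -w₀x(7L⁴-10L²x²+3x⁴)/(360LEI) = -10·4·(7·8⁴-10·8²·4²+3·4⁴)/(360·8·1000) = -4/15 m
Load 2 — point force P=-19 kN at a=16/5 m (b=L-a=24/5):
  y_2 = -Pa(L-x)(2Lx-a²-x²)/(6LEI)  [x>a] = -(-19)·(16/5)·(8-4)·(2·8·4-(16/5)²-4²)/(6·8·1000) = 8968/46875 m
Superposition: y = Σ y_i = -3532/46875 m ≈ -0.075349 m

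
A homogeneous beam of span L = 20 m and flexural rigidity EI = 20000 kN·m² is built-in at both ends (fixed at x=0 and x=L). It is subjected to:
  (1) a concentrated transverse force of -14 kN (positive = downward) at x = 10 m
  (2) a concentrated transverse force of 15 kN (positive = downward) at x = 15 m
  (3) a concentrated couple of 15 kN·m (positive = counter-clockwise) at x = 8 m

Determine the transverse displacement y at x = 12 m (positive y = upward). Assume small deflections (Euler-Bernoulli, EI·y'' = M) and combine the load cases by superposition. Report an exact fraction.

Load 1 — point force P=-14 kN at a=10 m (b=L-a=10):
  y_1 = -Pa²(L-x)²(3bL-(3b+a)(L-x))/(6L³EI)  [x>a] = -(-14)·10²·(20-12)²·(3·10·20-(3·10+10)·(20-12))/(6·20³·20000) = 49/1875 m
Load 2 — point force P=15 kN at a=15 m (b=L-a=5):
  y_2 = -Pb²x²(3aL-(3a+b)x)/(6L³EI)  [x≤a] = -15·5²·12²·(3·15·20-(3·15+5)·12)/(6·20³·20000) = -27/1600 m
Load 3 — applied couple M₀=15 kN·m at a=8 m (b=L-a=12):
  y_3 = (R_Ax³/6 - M_Ax²/2 - M₀(x-a)²/2)/EI  [x>a] with R_A=27/25, M_A=9/5 = ((27/25)·12³/6 - (9/5)·12²/2 - 15·(12-8)²/2)/20000 = 48/15625 m
Superposition: y = Σ y_i = 36991/3000000 m ≈ 0.012330 m

y(12) = 36991/3000000 m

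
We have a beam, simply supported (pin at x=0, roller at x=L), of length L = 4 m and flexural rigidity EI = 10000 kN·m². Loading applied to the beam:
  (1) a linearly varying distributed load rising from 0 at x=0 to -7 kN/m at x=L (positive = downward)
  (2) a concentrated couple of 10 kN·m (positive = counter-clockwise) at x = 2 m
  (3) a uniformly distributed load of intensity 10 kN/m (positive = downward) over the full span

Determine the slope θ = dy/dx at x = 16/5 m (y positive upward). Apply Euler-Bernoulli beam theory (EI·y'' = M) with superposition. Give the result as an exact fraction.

θ(16/5) = 71533/56250000 rad

Load 1 — triangular load w₀=-7 kN/m (0→w₀ over full span):
  θ_1 = -w₀(7L⁴-30L²x²+15x⁴)/(360LEI) = -(-7)·(7·4⁴-30·4²·(16/5)²+15·(16/5)⁴)/(360·4·10000) = -5299/7031250 rad
Load 2 — applied couple M₀=10 kN·m at a=2 m (b=L-a=2):
  θ_2 = (M₀x²/(2L)-M₀(x-a)+C₁)/EI  [x>a] with C₁=M₀(3b²-L²)/(6L)=-5/3 = (10·(16/5)²/(2·4)-10·((16/5)-2)+(-5/3))/10000 = -13/150000 rad
Load 3 — uniform load w=10 kN/m over full span:
  θ_3 = -w(L³-6Lx²+4x³)/(24EI) = -10·(4³-6·4·(16/5)²+4·(16/5)³)/(24·10000) = 33/15625 rad
Superposition: θ = Σ θ_i = 71533/56250000 rad ≈ 0.001272 rad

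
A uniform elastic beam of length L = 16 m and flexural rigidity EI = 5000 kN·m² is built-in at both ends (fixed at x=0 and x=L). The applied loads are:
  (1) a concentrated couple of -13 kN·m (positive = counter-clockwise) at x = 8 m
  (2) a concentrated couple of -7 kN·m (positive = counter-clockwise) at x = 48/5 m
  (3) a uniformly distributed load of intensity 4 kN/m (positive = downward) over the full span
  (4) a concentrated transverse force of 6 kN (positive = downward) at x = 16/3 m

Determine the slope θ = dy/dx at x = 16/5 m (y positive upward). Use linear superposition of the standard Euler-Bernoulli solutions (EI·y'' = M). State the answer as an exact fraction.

Load 1 — applied couple M₀=-13 kN·m at a=8 m (b=L-a=8):
  θ_1 = (R_Ax²/2 - M_Ax)/EI  [x≤a] with R_A=-39/32, M_A=-13/4 = ((-39/32)·(16/5)²/2 - (-13/4)·(16/5))/5000 = 13/15625 rad
Load 2 — applied couple M₀=-7 kN·m at a=48/5 m (b=L-a=32/5):
  θ_2 = (R_Ax²/2 - M_Ax)/EI  [x≤a] with R_A=-63/100, M_A=-56/25 = ((-63/100)·(16/5)²/2 - (-56/25)·(16/5))/5000 = 308/390625 rad
Load 3 — uniform load w=4 kN/m over full span:
  θ_3 = -wx(L-x)(L-2x)/(12EI) = -4·(16/5)·(16-(16/5))·(16-2·(16/5))/(12·5000) = -2048/78125 rad
Load 4 — point force P=6 kN at a=16/3 m (b=L-a=32/3):
  θ_4 = -Pb²x(2aL-(3a+b)x)/(2L³EI)  [x≤a] = -6·(32/3)²·(16/5)·(2·(16/3)·16-(3·(16/3)+(32/3))·(16/5))/(2·16³·5000) = -128/28125 rad
Superposition: θ = Σ θ_i = -102463/3515625 rad ≈ -0.029145 rad

θ(16/5) = -102463/3515625 rad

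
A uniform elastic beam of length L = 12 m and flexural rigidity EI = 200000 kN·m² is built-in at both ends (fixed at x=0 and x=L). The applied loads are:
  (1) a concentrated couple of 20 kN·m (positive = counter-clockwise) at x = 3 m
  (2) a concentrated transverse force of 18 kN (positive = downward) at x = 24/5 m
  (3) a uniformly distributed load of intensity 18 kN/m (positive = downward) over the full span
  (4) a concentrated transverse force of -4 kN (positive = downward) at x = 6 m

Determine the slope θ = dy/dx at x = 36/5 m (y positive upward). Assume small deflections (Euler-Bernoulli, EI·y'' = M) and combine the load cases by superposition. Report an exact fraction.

Load 1 — applied couple M₀=20 kN·m at a=3 m (b=L-a=9):
  θ_1 = (R_Ax²/2 - M_Ax - M₀(x-a))/EI  [x>a] with R_A=15/8, M_A=-15/4 = ((15/8)·(36/5)²/2 - (-15/4)·(36/5) - 20·((36/5)-3))/200000 = -21/500000 rad
Load 2 — point force P=18 kN at a=24/5 m (b=L-a=36/5):
  θ_2 = Pa²(L-x)(2bL-(3b+a)(L-x))/(2L³EI)  [x>a] = 18·(24/5)²·(12-(36/5))·(2·(36/5)·12-(3·(36/5)+(24/5))·(12-(36/5)))/(2·12³·200000) = 1296/9765625 rad
Load 3 — uniform load w=18 kN/m over full span:
  θ_3 = -wx(L-x)(L-2x)/(12EI) = -18·(36/5)·(12-(36/5))·(12-2·(36/5))/(12·200000) = 243/390625 rad
Load 4 — point force P=-4 kN at a=6 m (b=L-a=6):
  θ_4 = Pa²(L-x)(2bL-(3b+a)(L-x))/(2L³EI)  [x>a] = (-4)·6²·(12-(36/5))·(2·6·12-(3·6+6)·(12-(36/5)))/(2·12³·200000) = -9/312500 rad
Superposition: θ = Σ θ_i = 213747/312500000 rad ≈ 0.000684 rad

θ(36/5) = 213747/312500000 rad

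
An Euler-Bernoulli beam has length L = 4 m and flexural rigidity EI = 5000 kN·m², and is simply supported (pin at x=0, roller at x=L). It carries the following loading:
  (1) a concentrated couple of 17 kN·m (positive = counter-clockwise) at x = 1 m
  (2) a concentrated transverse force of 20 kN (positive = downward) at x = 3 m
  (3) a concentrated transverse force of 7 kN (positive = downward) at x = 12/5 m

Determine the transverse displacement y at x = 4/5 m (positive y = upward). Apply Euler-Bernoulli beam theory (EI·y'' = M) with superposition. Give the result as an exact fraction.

Load 1 — applied couple M₀=17 kN·m at a=1 m (b=L-a=3):
  y_1 = (M₀x³/(6L)+C₁x)/EI  [x≤a] with C₁=M₀(3b²-L²)/(6L)=187/24 = (17·(4/5)³/(6·4)+(187/24)·(4/5))/5000 = 1649/1250000 m
Load 2 — point force P=20 kN at a=3 m (b=L-a=1):
  y_2 = -Pbx(L²-b²-x²)/(6LEI)  [x≤a] = -20·1·(4/5)·(4²-1²-(4/5)²)/(6·4·5000) = -359/187500 m
Load 3 — point force P=7 kN at a=12/5 m (b=L-a=8/5):
  y_3 = -Pbx(L²-b²-x²)/(6LEI)  [x≤a] = -7·(8/5)·(4/5)·(4²-(8/5)²-(4/5)²)/(6·4·5000) = -224/234375 m
Superposition: y = Σ y_i = -1939/1250000 m ≈ -0.001551 m

y(4/5) = -1939/1250000 m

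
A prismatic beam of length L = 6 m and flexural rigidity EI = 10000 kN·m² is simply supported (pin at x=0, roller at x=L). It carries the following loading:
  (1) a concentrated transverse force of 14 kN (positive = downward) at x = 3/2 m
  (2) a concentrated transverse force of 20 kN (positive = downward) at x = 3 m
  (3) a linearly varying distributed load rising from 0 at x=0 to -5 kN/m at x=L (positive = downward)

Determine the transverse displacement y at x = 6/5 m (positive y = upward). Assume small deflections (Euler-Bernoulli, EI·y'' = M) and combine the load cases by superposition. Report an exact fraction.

Load 1 — point force P=14 kN at a=3/2 m (b=L-a=9/2):
  y_1 = -Pbx(L²-b²-x²)/(6LEI)  [x≤a] = -14·(9/2)·(6/5)·(6²-(9/2)²-(6/5)²)/(6·6·10000) = -30051/10000000 m
Load 2 — point force P=20 kN at a=3 m (b=L-a=3):
  y_2 = -Pbx(L²-b²-x²)/(6LEI)  [x≤a] = -20·3·(6/5)·(6²-3²-(6/5)²)/(6·6·10000) = -639/125000 m
Load 3 — triangular load w₀=-5 kN/m (0→w₀ over full span):
  y_3 = -w₀x(7L⁴-10L²x²+3x⁴)/(360LEI) = -(-5)·(6/5)·(7·6⁴-10·6²·(6/5)²+3·(6/5)⁴)/(360·6·10000) = 4644/1953125 m
Superposition: y = Σ y_i = -1434843/250000000 m ≈ -0.005739 m

y(6/5) = -1434843/250000000 m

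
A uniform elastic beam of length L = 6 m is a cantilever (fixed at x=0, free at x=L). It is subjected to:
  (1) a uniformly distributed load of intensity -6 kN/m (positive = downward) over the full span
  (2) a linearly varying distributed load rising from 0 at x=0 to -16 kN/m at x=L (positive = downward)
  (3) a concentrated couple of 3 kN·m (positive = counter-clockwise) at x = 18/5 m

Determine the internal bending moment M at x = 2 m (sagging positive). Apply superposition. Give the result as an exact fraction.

Load 1 — uniform load w=-6 kN/m over full span:
  M_1 = -w(L-x)²/2 = -(-6)·(6-2)²/2 = 48 kN·m
Load 2 — triangular load w₀=-16 kN/m (0→w₀ over full span):
  M_2 = w₀Lx/2 - w₀L²/3 - w₀x³/(6L) = (-16)·6·2/2 - (-16)·6²/3 - (-16)·2³/(6·6) = 896/9 kN·m
Load 3 — applied couple M₀=3 kN·m at a=18/5 m (b=L-a=12/5):
  M_3 = M₀  [x≤a] = 3 = 3 kN·m
Superposition: M = Σ M_i = 1355/9 kN·m ≈ 150.555556 kN·m

M(2) = 1355/9 kN·m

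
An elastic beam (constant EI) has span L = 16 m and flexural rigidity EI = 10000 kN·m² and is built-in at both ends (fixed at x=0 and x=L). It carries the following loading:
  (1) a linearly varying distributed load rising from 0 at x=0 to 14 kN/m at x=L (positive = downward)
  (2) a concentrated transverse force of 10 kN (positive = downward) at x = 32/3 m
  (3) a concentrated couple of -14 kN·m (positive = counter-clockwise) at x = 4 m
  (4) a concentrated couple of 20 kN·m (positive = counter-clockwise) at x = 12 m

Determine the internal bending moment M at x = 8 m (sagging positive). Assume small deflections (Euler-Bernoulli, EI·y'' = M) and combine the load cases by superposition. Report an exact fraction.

M(8) = 1657/18 kN·m

Load 1 — triangular load w₀=14 kN/m (0→w₀ over full span):
  M_1 = 3w₀Lx/20 - w₀L²/30 - w₀x³/(6L) = 3·14·16·8/20 - 14·16²/30 - 14·8³/(6·16) = 224/3 kN·m
Load 2 — point force P=10 kN at a=32/3 m (b=L-a=16/3):
  M_2 = Pb²(3a+b)x/L³ - Pab²/L²  [x≤a] = 10·(16/3)²·(3·(32/3)+(16/3))·8/16³ - 10·(32/3)·(16/3)²/16² = 80/9 kN·m
Load 3 — applied couple M₀=-14 kN·m at a=4 m (b=L-a=12):
  M_3 = R_Ax - M_A - M₀  [x>a] with R_A=-63/64, M_A=21/8 = (-63/64)·8 - (21/8) - (-14) = 7/2 kN·m
Load 4 — applied couple M₀=20 kN·m at a=12 m (b=L-a=4):
  M_4 = R_Ax - M_A  [x≤a] with R_A=45/32, M_A=25/4 = (45/32)·8 - (25/4) = 5 kN·m
Superposition: M = Σ M_i = 1657/18 kN·m ≈ 92.055556 kN·m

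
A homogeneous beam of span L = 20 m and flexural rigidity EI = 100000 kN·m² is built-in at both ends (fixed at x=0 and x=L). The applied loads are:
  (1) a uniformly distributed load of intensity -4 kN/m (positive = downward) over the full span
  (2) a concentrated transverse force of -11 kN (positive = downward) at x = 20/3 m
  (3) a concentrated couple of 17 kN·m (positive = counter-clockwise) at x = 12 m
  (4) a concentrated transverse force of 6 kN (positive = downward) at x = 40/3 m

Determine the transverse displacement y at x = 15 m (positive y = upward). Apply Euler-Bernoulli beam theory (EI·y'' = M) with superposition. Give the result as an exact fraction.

Load 1 — uniform load w=-4 kN/m over full span:
  y_1 = -wx²(L-x)²/(24EI) = -(-4)·15²·(20-15)²/(24·100000) = 3/320 m
Load 2 — point force P=-11 kN at a=20/3 m (b=L-a=40/3):
  y_2 = -Pa²(L-x)²(3bL-(3b+a)(L-x))/(6L³EI)  [x>a] = -(-11)·(20/3)²·(20-15)²·(3·(40/3)·20-(3·(40/3)+(20/3))·(20-15))/(6·20³·100000) = 187/129600 m
Load 3 — applied couple M₀=17 kN·m at a=12 m (b=L-a=8):
  y_3 = (R_Ax³/6 - M_Ax²/2 - M₀(x-a)²/2)/EI  [x>a] with R_A=153/125, M_A=136/25 = ((153/125)·15³/6 - (136/25)·15²/2 - 17·(15-12)²/2)/100000 = 0 m
Load 4 — point force P=6 kN at a=40/3 m (b=L-a=20/3):
  y_4 = -Pa²(L-x)²(3bL-(3b+a)(L-x))/(6L³EI)  [x>a] = -6·(40/3)²·(20-15)²·(3·(20/3)·20-(3·(20/3)+(40/3))·(20-15))/(6·20³·100000) = -7/5400 m
Superposition: y = Σ y_i = 617/64800 m ≈ 0.009522 m

y(15) = 617/64800 m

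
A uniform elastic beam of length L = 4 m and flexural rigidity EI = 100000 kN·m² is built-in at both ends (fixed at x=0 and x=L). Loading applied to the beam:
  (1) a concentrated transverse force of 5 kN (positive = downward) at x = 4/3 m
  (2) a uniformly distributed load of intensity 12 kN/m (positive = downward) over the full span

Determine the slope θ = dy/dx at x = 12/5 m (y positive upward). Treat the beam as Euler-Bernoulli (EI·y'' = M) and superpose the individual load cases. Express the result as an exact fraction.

θ(12/5) = 133/3515625 rad

Load 1 — point force P=5 kN at a=4/3 m (b=L-a=8/3):
  θ_1 = Pa²(L-x)(2bL-(3b+a)(L-x))/(2L³EI)  [x>a] = 5·(4/3)²·(4-(12/5))·(2·(8/3)·4-(3·(8/3)+(4/3))·(4-(12/5)))/(2·4³·100000) = 1/140625 rad
Load 2 — uniform load w=12 kN/m over full span:
  θ_2 = -wx(L-x)(L-2x)/(12EI) = -12·(12/5)·(4-(12/5))·(4-2·(12/5))/(12·100000) = 12/390625 rad
Superposition: θ = Σ θ_i = 133/3515625 rad ≈ 0.000038 rad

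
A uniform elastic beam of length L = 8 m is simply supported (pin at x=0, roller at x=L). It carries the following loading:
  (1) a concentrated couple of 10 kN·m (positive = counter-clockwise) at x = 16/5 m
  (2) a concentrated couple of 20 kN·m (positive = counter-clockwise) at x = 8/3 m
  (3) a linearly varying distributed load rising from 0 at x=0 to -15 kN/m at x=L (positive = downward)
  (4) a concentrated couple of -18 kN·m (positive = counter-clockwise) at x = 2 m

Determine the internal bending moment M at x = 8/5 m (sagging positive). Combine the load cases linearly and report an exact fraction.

Load 1 — applied couple M₀=10 kN·m at a=16/5 m (b=L-a=24/5):
  M_1 = M₀x/L  [x≤a] = 10·(8/5)/8 = 2 kN·m
Load 2 — applied couple M₀=20 kN·m at a=8/3 m (b=L-a=16/3):
  M_2 = M₀x/L  [x≤a] = 20·(8/5)/8 = 4 kN·m
Load 3 — triangular load w₀=-15 kN/m (0→w₀ over full span):
  M_3 = w₀Lx/6 - w₀x³/(6L) = (-15)·8·(8/5)/6 - (-15)·(8/5)³/(6·8) = -768/25 kN·m
Load 4 — applied couple M₀=-18 kN·m at a=2 m (b=L-a=6):
  M_4 = M₀x/L  [x≤a] = (-18)·(8/5)/8 = -18/5 kN·m
Superposition: M = Σ M_i = -708/25 kN·m ≈ -28.320000 kN·m

M(8/5) = -708/25 kN·m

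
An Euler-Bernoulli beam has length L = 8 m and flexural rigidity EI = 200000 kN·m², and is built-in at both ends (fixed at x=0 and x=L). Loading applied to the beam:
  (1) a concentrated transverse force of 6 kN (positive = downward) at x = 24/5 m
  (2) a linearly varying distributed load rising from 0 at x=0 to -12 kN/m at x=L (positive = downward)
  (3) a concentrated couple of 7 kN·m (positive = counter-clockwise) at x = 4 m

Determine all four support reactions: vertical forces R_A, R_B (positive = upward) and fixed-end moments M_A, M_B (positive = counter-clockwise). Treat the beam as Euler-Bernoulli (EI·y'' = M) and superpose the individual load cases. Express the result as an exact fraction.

Load 1 — point force P=6 kN at a=24/5 m (b=L-a=16/5):
  R_A = Pb²(3a+b)/L³ = 6·(16/5)²·(3·(24/5)+(16/5))/8³ = 264/125 kN
  M_A = Pab²/L² = 6·(24/5)·(16/5)²/8² = 576/125 kN·m
  R_B = Pa²(a+3b)/L³ = 6·(24/5)²·((24/5)+3·(16/5))/8³ = 486/125 kN
  M_B = -Pa²b/L² = -6·(24/5)²·(16/5)/8² = -864/125 kN·m
Load 2 — triangular load w₀=-12 kN/m (0→w₀ over full span):
  R_A = 3w₀L/20 = 3·(-12)·8/20 = -72/5 kN
  M_A = w₀L²/30 = (-12)·8²/30 = -128/5 kN·m
  R_B = 7w₀L/20 = 7·(-12)·8/20 = -168/5 kN
  M_B = -w₀L²/20 = -(-12)·8²/20 = 192/5 kN·m
Load 3 — applied couple M₀=7 kN·m at a=4 m (b=L-a=4):
  R_A = 6M₀ab/L³ = 6·7·4·4/8³ = 21/16 kN
  M_A = M₀b(2a-b)/L² = 7·4·(2·4-4)/8² = 7/4 kN·m
  R_B = -6M₀ab/L³ = -6·7·4·4/8³ = -21/16 kN
  M_B = M₀a(2b-a)/L² = 7·4·(2·4-4)/8² = 7/4 kN·m
Superposition: R_A = -21951/2000 kN, M_A = -9621/500 kN·m, R_B = -62049/2000 kN, M_B = 16619/500 kN·m

R_A = -21951/2000 kN, M_A = -9621/500 kN·m, R_B = -62049/2000 kN, M_B = 16619/500 kN·m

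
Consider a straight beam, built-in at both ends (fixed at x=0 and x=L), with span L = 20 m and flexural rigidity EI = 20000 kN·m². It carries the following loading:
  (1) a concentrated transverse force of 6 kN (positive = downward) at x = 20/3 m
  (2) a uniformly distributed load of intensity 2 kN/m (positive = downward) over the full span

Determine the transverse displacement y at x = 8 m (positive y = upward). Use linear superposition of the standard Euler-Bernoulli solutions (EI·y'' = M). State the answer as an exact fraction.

Load 1 — point force P=6 kN at a=20/3 m (b=L-a=40/3):
  y_1 = -Pa²(L-x)²(3bL-(3b+a)(L-x))/(6L³EI)  [x>a] = -6·(20/3)²·(20-8)²·(3·(40/3)·20-(3·(40/3)+(20/3))·(20-8))/(6·20³·20000) = -6/625 m
Load 2 — uniform load w=2 kN/m over full span:
  y_2 = -wx²(L-x)²/(24EI) = -2·8²·(20-8)²/(24·20000) = -24/625 m
Superposition: y = Σ y_i = -6/125 m ≈ -0.048000 m

y(8) = -6/125 m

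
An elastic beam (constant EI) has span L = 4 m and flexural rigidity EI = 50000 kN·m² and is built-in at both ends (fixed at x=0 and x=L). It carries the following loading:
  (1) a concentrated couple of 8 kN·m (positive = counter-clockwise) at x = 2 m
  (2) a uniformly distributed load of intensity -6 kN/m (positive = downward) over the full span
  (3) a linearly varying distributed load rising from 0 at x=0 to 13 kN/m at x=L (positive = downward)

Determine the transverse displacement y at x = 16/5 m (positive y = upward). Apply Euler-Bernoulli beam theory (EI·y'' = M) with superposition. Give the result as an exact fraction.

Load 1 — applied couple M₀=8 kN·m at a=2 m (b=L-a=2):
  y_1 = (R_Ax³/6 - M_Ax²/2 - M₀(x-a)²/2)/EI  [x>a] with R_A=3, M_A=2 = (3·(16/5)³/6 - 2·(16/5)²/2 - 8·((16/5)-2)²/2)/50000 = 3/390625 m
Load 2 — uniform load w=-6 kN/m over full span:
  y_2 = -wx²(L-x)²/(24EI) = -(-6)·(16/5)²·(4-(16/5))²/(24·50000) = 64/1953125 m
Load 3 — triangular load w₀=13 kN/m (0→w₀ over full span):
  y_3 = -w₀x²(L-x)²(x+2L)/(120LEI) = -13·(16/5)²·(4-(16/5))²·((16/5)+2·4)/(120·4·50000) = -5824/146484375 m
Superposition: y = Σ y_i = 101/146484375 m ≈ 0.000001 m

y(16/5) = 101/146484375 m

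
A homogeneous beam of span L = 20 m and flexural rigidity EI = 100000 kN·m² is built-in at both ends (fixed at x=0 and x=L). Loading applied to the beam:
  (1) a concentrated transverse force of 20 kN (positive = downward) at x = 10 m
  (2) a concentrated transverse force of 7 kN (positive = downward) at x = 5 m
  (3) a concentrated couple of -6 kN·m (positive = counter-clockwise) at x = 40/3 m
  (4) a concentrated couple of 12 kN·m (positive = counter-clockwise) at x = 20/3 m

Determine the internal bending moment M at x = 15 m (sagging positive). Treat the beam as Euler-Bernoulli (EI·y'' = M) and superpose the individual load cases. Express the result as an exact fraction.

Load 1 — point force P=20 kN at a=10 m (b=L-a=10):
  M_1 = Pa²(a+3b)(L-x)/L³ - Pa²b/L²  [x>a] = 20·10²·(10+3·10)·(20-15)/20³ - 20·10²·10/20² = 0 kN·m
Load 2 — point force P=7 kN at a=5 m (b=L-a=15):
  M_2 = Pa²(a+3b)(L-x)/L³ - Pa²b/L²  [x>a] = 7·5²·(5+3·15)·(20-15)/20³ - 7·5²·15/20² = -35/32 kN·m
Load 3 — applied couple M₀=-6 kN·m at a=40/3 m (b=L-a=20/3):
  M_3 = R_Ax - M_A - M₀  [x>a] with R_A=-2/5, M_A=-2 = (-2/5)·15 - (-2) - (-6) = 2 kN·m
Load 4 — applied couple M₀=12 kN·m at a=20/3 m (b=L-a=40/3):
  M_4 = R_Ax - M_A - M₀  [x>a] with R_A=4/5, M_A=0 = (4/5)·15 - 0 - 12 = 0 kN·m
Superposition: M = Σ M_i = 29/32 kN·m ≈ 0.906250 kN·m

M(15) = 29/32 kN·m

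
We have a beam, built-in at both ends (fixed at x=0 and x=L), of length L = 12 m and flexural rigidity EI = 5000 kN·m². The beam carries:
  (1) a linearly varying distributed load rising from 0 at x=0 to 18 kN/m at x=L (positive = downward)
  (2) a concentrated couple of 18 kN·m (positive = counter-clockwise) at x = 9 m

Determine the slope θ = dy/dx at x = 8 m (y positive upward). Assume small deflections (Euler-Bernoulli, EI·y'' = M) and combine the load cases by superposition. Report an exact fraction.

θ(8) = 493/25000 rad

Load 1 — triangular load w₀=18 kN/m (0→w₀ over full span):
  θ_1 = -w₀(2x(L-x)(L-2x)(x+2L)+x²(L-x)²)/(120LEI) = -18·(2·8·(12-8)·(12-2·8)·(8+2·12)+8²·(12-8)²)/(120·12·5000) = 56/3125 rad
Load 2 — applied couple M₀=18 kN·m at a=9 m (b=L-a=3):
  θ_2 = (R_Ax²/2 - M_Ax)/EI  [x≤a] with R_A=27/16, M_A=45/8 = ((27/16)·8²/2 - (45/8)·8)/5000 = 9/5000 rad
Superposition: θ = Σ θ_i = 493/25000 rad ≈ 0.019720 rad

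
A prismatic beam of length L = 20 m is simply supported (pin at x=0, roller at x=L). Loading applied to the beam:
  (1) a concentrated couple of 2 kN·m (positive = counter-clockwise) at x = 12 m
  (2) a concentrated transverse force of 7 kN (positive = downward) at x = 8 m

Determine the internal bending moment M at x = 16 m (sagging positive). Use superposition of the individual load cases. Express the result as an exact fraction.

Load 1 — applied couple M₀=2 kN·m at a=12 m (b=L-a=8):
  M_1 = M₀x/L - M₀  [x>a] = 2·16/20 - 2 = -2/5 kN·m
Load 2 — point force P=7 kN at a=8 m (b=L-a=12):
  M_2 = Pa(L-x)/L  [x>a] = 7·8·(20-16)/20 = 56/5 kN·m
Superposition: M = Σ M_i = 54/5 kN·m ≈ 10.800000 kN·m

M(16) = 54/5 kN·m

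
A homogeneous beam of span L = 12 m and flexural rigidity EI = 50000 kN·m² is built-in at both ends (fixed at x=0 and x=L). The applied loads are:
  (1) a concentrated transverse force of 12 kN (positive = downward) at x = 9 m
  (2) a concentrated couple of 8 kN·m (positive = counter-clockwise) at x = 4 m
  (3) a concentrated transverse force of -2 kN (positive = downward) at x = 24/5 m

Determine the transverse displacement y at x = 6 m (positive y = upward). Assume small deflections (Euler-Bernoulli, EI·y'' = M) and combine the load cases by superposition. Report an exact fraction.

y(6) = -1367/3125000 m

Load 1 — point force P=12 kN at a=9 m (b=L-a=3):
  y_1 = -Pb²x²(3aL-(3a+b)x)/(6L³EI)  [x≤a] = -12·3²·6²·(3·9·12-(3·9+3)·6)/(6·12³·50000) = -27/25000 m
Load 2 — applied couple M₀=8 kN·m at a=4 m (b=L-a=8):
  y_2 = (R_Ax³/6 - M_Ax²/2 - M₀(x-a)²/2)/EI  [x>a] with R_A=8/9, M_A=0 = ((8/9)·6³/6 - 0·6²/2 - 8·(6-4)²/2)/50000 = 1/3125 m
Load 3 — point force P=-2 kN at a=24/5 m (b=L-a=36/5):
  y_3 = -Pa²(L-x)²(3bL-(3b+a)(L-x))/(6L³EI)  [x>a] = -(-2)·(24/5)²·(12-6)²·(3·(36/5)·12-(3·(36/5)+(24/5))·(12-6))/(6·12³·50000) = 126/390625 m
Superposition: y = Σ y_i = -1367/3125000 m ≈ -0.000437 m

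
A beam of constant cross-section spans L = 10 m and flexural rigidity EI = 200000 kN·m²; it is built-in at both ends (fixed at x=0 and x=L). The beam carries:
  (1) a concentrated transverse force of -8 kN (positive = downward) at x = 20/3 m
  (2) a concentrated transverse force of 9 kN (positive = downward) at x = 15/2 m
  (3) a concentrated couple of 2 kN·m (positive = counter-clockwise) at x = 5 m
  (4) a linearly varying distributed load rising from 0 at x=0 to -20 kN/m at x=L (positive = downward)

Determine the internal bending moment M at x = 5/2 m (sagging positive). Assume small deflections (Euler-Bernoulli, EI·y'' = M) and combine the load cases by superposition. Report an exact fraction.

Load 1 — point force P=-8 kN at a=20/3 m (b=L-a=10/3):
  M_1 = Pb²(3a+b)x/L³ - Pab²/L²  [x≤a] = (-8)·(10/3)²·(3·(20/3)+(10/3))·(5/2)/10³ - (-8)·(20/3)·(10/3)²/10² = 20/27 kN·m
Load 2 — point force P=9 kN at a=15/2 m (b=L-a=5/2):
  M_2 = Pb²(3a+b)x/L³ - Pab²/L²  [x≤a] = 9·(5/2)²·(3·(15/2)+(5/2))·(5/2)/10³ - 9·(15/2)·(5/2)²/10² = -45/64 kN·m
Load 3 — applied couple M₀=2 kN·m at a=5 m (b=L-a=5):
  M_3 = R_Ax - M_A  [x≤a] with R_A=3/10, M_A=1/2 = (3/10)·(5/2) - (1/2) = 1/4 kN·m
Load 4 — triangular load w₀=-20 kN/m (0→w₀ over full span):
  M_4 = 3w₀Lx/20 - w₀L²/30 - w₀x³/(6L) = 3·(-20)·10·(5/2)/20 - (-20)·10²/30 - (-20)·(5/2)³/(6·10) = -25/8 kN·m
Superposition: M = Σ M_i = -4903/1728 kN·m ≈ -2.837384 kN·m

M(5/2) = -4903/1728 kN·m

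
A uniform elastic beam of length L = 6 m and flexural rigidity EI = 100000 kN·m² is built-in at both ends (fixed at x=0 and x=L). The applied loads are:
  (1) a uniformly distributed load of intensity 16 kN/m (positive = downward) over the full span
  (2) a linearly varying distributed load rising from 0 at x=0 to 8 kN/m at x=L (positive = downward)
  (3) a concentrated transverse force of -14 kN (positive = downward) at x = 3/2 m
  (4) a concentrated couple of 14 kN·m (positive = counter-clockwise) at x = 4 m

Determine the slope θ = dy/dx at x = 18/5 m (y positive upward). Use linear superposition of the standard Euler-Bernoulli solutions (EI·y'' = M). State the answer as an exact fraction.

θ(18/5) = 41997/250000000 rad

Load 1 — uniform load w=16 kN/m over full span:
  θ_1 = -wx(L-x)(L-2x)/(12EI) = -16·(18/5)·(6-(18/5))·(6-2·(18/5))/(12·100000) = 54/390625 rad
Load 2 — triangular load w₀=8 kN/m (0→w₀ over full span):
  θ_2 = -w₀(2x(L-x)(L-2x)(x+2L)+x²(L-x)²)/(120LEI) = -8·(2·(18/5)·(6-(18/5))·(6-2·(18/5))·((18/5)+2·6)+(18/5)²·(6-(18/5))²)/(120·6·100000) = 54/1953125 rad
Load 3 — point force P=-14 kN at a=3/2 m (b=L-a=9/2):
  θ_3 = Pa²(L-x)(2bL-(3b+a)(L-x))/(2L³EI)  [x>a] = (-14)·(3/2)²·(6-(18/5))·(2·(9/2)·6-(3·(9/2)+(3/2))·(6-(18/5)))/(2·6³·100000) = -63/2000000 rad
Load 4 — applied couple M₀=14 kN·m at a=4 m (b=L-a=2):
  θ_4 = (R_Ax²/2 - M_Ax)/EI  [x≤a] with R_A=28/9, M_A=14/3 = ((28/9)·(18/5)²/2 - (14/3)·(18/5))/100000 = 21/625000 rad
Superposition: θ = Σ θ_i = 41997/250000000 rad ≈ 0.000168 rad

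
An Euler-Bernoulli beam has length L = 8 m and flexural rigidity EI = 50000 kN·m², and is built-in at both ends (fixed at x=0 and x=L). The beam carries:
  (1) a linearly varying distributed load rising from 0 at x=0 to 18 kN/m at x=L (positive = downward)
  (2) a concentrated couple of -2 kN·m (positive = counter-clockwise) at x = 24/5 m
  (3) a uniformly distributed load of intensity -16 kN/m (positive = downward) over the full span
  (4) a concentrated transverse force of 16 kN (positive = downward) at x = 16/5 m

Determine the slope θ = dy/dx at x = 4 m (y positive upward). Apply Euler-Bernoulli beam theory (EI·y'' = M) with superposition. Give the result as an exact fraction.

θ(4) = -8/390625 rad

Load 1 — triangular load w₀=18 kN/m (0→w₀ over full span):
  θ_1 = -w₀(2x(L-x)(L-2x)(x+2L)+x²(L-x)²)/(120LEI) = -18·(2·4·(8-4)·(8-2·4)·(4+2·8)+4²·(8-4)²)/(120·8·50000) = -3/31250 rad
Load 2 — applied couple M₀=-2 kN·m at a=24/5 m (b=L-a=16/5):
  θ_2 = (R_Ax²/2 - M_Ax)/EI  [x≤a] with R_A=-9/25, M_A=-16/25 = ((-9/25)·4²/2 - (-16/25)·4)/50000 = -1/156250 rad
Load 3 — uniform load w=-16 kN/m over full span:
  θ_3 = -wx(L-x)(L-2x)/(12EI) = -(-16)·4·(8-4)·(8-2·4)/(12·50000) = 0 rad
Load 4 — point force P=16 kN at a=16/5 m (b=L-a=24/5):
  θ_4 = Pa²(L-x)(2bL-(3b+a)(L-x))/(2L³EI)  [x>a] = 16·(16/5)²·(8-4)·(2·(24/5)·8-(3·(24/5)+(16/5))·(8-4))/(2·8³·50000) = 32/390625 rad
Superposition: θ = Σ θ_i = -8/390625 rad ≈ -0.000020 rad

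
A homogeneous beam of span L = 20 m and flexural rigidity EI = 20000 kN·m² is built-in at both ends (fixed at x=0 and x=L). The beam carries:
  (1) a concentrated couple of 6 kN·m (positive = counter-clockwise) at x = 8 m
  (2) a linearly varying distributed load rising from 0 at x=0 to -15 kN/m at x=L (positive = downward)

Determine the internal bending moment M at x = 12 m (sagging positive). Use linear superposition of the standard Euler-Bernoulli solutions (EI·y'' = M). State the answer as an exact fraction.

M(12) = -15692/125 kN·m

Load 1 — applied couple M₀=6 kN·m at a=8 m (b=L-a=12):
  M_1 = R_Ax - M_A - M₀  [x>a] with R_A=54/125, M_A=18/25 = (54/125)·12 - (18/25) - 6 = -192/125 kN·m
Load 2 — triangular load w₀=-15 kN/m (0→w₀ over full span):
  M_2 = 3w₀Lx/20 - w₀L²/30 - w₀x³/(6L) = 3·(-15)·20·12/20 - (-15)·20²/30 - (-15)·12³/(6·20) = -124 kN·m
Superposition: M = Σ M_i = -15692/125 kN·m ≈ -125.536000 kN·m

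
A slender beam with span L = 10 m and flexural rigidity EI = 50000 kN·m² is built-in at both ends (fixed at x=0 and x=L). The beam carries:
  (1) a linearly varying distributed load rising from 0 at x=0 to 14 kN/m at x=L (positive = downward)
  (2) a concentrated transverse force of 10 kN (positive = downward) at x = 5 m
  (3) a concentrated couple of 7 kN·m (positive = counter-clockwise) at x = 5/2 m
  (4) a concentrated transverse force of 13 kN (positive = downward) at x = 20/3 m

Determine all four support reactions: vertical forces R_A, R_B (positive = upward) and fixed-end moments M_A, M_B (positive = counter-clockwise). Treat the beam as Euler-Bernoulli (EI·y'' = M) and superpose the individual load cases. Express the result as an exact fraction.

Load 1 — triangular load w₀=14 kN/m (0→w₀ over full span):
  R_A = 3w₀L/20 = 3·14·10/20 = 21 kN
  M_A = w₀L²/30 = 14·10²/30 = 140/3 kN·m
  R_B = 7w₀L/20 = 7·14·10/20 = 49 kN
  M_B = -w₀L²/20 = -14·10²/20 = -70 kN·m
Load 2 — point force P=10 kN at a=5 m (b=L-a=5):
  R_A = Pb²(3a+b)/L³ = 10·5²·(3·5+5)/10³ = 5 kN
  M_A = Pab²/L² = 10·5·5²/10² = 25/2 kN·m
  R_B = Pa²(a+3b)/L³ = 10·5²·(5+3·5)/10³ = 5 kN
  M_B = -Pa²b/L² = -10·5²·5/10² = -25/2 kN·m
Load 3 — applied couple M₀=7 kN·m at a=5/2 m (b=L-a=15/2):
  R_A = 6M₀ab/L³ = 6·7·(5/2)·(15/2)/10³ = 63/80 kN
  M_A = M₀b(2a-b)/L² = 7·(15/2)·(2·(5/2)-(15/2))/10² = -21/16 kN·m
  R_B = -6M₀ab/L³ = -6·7·(5/2)·(15/2)/10³ = -63/80 kN
  M_B = M₀a(2b-a)/L² = 7·(5/2)·(2·(15/2)-(5/2))/10² = 35/16 kN·m
Load 4 — point force P=13 kN at a=20/3 m (b=L-a=10/3):
  R_A = Pb²(3a+b)/L³ = 13·(10/3)²·(3·(20/3)+(10/3))/10³ = 91/27 kN
  M_A = Pab²/L² = 13·(20/3)·(10/3)²/10² = 260/27 kN·m
  R_B = Pa²(a+3b)/L³ = 13·(20/3)²·((20/3)+3·(10/3))/10³ = 260/27 kN
  M_B = -Pa²b/L² = -13·(20/3)²·(10/3)/10² = -520/27 kN·m
Superposition: R_A = 65141/2160 kN, M_A = 29153/432 kN·m, R_B = 135739/2160 kN, M_B = -43015/432 kN·m

R_A = 65141/2160 kN, M_A = 29153/432 kN·m, R_B = 135739/2160 kN, M_B = -43015/432 kN·m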